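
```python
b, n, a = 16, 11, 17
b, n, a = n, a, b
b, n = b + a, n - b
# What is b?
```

Trace (tracking b):
b, n, a = (16, 11, 17)  # -> b = 16, n = 11, a = 17
b, n, a = (n, a, b)  # -> b = 11, n = 17, a = 16
b, n = (b + a, n - b)  # -> b = 27, n = 6

Answer: 27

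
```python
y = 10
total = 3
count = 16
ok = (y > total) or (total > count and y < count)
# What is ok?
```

Trace (tracking ok):
y = 10  # -> y = 10
total = 3  # -> total = 3
count = 16  # -> count = 16
ok = y > total or (total > count and y < count)  # -> ok = True

Answer: True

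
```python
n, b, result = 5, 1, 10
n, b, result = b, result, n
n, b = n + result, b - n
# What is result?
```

Trace (tracking result):
n, b, result = (5, 1, 10)  # -> n = 5, b = 1, result = 10
n, b, result = (b, result, n)  # -> n = 1, b = 10, result = 5
n, b = (n + result, b - n)  # -> n = 6, b = 9

Answer: 5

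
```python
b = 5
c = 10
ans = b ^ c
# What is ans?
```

Answer: 15

Derivation:
Trace (tracking ans):
b = 5  # -> b = 5
c = 10  # -> c = 10
ans = b ^ c  # -> ans = 15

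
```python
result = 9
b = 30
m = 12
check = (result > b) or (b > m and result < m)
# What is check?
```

Trace (tracking check):
result = 9  # -> result = 9
b = 30  # -> b = 30
m = 12  # -> m = 12
check = result > b or (b > m and result < m)  # -> check = True

Answer: True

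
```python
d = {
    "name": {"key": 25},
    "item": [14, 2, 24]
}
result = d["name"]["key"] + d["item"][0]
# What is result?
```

Answer: 39

Derivation:
Trace (tracking result):
d = {'name': {'key': 25}, 'item': [14, 2, 24]}  # -> d = {'name': {'key': 25}, 'item': [14, 2, 24]}
result = d['name']['key'] + d['item'][0]  # -> result = 39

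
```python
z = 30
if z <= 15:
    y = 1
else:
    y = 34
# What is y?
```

Answer: 34

Derivation:
Trace (tracking y):
z = 30  # -> z = 30
if z <= 15:  # condition is False
else:
    y = 34  # -> y = 34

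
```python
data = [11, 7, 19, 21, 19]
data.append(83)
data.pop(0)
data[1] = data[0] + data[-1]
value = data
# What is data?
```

Answer: [7, 90, 21, 19, 83]

Derivation:
Trace (tracking data):
data = [11, 7, 19, 21, 19]  # -> data = [11, 7, 19, 21, 19]
data.append(83)  # -> data = [11, 7, 19, 21, 19, 83]
data.pop(0)  # -> data = [7, 19, 21, 19, 83]
data[1] = data[0] + data[-1]  # -> data = [7, 90, 21, 19, 83]
value = data  # -> value = [7, 90, 21, 19, 83]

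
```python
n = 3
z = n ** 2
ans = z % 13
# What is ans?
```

Trace (tracking ans):
n = 3  # -> n = 3
z = n ** 2  # -> z = 9
ans = z % 13  # -> ans = 9

Answer: 9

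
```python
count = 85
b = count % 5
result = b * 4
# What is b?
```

Answer: 0

Derivation:
Trace (tracking b):
count = 85  # -> count = 85
b = count % 5  # -> b = 0
result = b * 4  # -> result = 0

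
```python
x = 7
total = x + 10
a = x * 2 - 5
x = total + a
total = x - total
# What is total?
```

Answer: 9

Derivation:
Trace (tracking total):
x = 7  # -> x = 7
total = x + 10  # -> total = 17
a = x * 2 - 5  # -> a = 9
x = total + a  # -> x = 26
total = x - total  # -> total = 9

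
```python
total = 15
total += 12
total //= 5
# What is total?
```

Trace (tracking total):
total = 15  # -> total = 15
total += 12  # -> total = 27
total //= 5  # -> total = 5

Answer: 5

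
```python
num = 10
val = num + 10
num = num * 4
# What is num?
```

Answer: 40

Derivation:
Trace (tracking num):
num = 10  # -> num = 10
val = num + 10  # -> val = 20
num = num * 4  # -> num = 40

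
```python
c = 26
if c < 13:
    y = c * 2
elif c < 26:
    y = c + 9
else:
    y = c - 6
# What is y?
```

Answer: 20

Derivation:
Trace (tracking y):
c = 26  # -> c = 26
if c < 13:  # condition is False
elif c < 26:  # condition is False
else:
    y = c - 6  # -> y = 20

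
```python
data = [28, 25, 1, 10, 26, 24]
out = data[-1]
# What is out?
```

Answer: 24

Derivation:
Trace (tracking out):
data = [28, 25, 1, 10, 26, 24]  # -> data = [28, 25, 1, 10, 26, 24]
out = data[-1]  # -> out = 24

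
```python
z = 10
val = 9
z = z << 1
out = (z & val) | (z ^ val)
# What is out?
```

Trace (tracking out):
z = 10  # -> z = 10
val = 9  # -> val = 9
z = z << 1  # -> z = 20
out = z & val | z ^ val  # -> out = 29

Answer: 29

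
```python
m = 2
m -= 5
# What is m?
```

Trace (tracking m):
m = 2  # -> m = 2
m -= 5  # -> m = -3

Answer: -3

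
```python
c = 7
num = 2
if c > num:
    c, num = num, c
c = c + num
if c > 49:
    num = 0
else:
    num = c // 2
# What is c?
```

Trace (tracking c):
c = 7  # -> c = 7
num = 2  # -> num = 2
if c > num:  # condition is True
    c, num = (num, c)  # -> c = 2, num = 7
c = c + num  # -> c = 9
if c > 49:  # condition is False
else:
    num = c // 2  # -> num = 4

Answer: 9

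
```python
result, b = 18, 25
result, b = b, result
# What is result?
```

Answer: 25

Derivation:
Trace (tracking result):
result, b = (18, 25)  # -> result = 18, b = 25
result, b = (b, result)  # -> result = 25, b = 18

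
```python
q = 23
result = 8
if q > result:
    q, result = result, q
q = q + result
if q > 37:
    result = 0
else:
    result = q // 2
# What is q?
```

Trace (tracking q):
q = 23  # -> q = 23
result = 8  # -> result = 8
if q > result:  # condition is True
    q, result = (result, q)  # -> q = 8, result = 23
q = q + result  # -> q = 31
if q > 37:  # condition is False
else:
    result = q // 2  # -> result = 15

Answer: 31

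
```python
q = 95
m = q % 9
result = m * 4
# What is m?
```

Trace (tracking m):
q = 95  # -> q = 95
m = q % 9  # -> m = 5
result = m * 4  # -> result = 20

Answer: 5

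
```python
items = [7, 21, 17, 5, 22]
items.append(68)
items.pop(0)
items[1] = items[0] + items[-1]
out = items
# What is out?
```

Trace (tracking out):
items = [7, 21, 17, 5, 22]  # -> items = [7, 21, 17, 5, 22]
items.append(68)  # -> items = [7, 21, 17, 5, 22, 68]
items.pop(0)  # -> items = [21, 17, 5, 22, 68]
items[1] = items[0] + items[-1]  # -> items = [21, 89, 5, 22, 68]
out = items  # -> out = [21, 89, 5, 22, 68]

Answer: [21, 89, 5, 22, 68]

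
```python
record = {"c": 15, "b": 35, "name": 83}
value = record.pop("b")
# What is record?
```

Answer: {'c': 15, 'name': 83}

Derivation:
Trace (tracking record):
record = {'c': 15, 'b': 35, 'name': 83}  # -> record = {'c': 15, 'b': 35, 'name': 83}
value = record.pop('b')  # -> value = 35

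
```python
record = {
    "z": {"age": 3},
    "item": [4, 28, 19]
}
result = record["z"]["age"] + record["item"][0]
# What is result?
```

Answer: 7

Derivation:
Trace (tracking result):
record = {'z': {'age': 3}, 'item': [4, 28, 19]}  # -> record = {'z': {'age': 3}, 'item': [4, 28, 19]}
result = record['z']['age'] + record['item'][0]  # -> result = 7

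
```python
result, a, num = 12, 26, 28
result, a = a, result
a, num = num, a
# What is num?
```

Trace (tracking num):
result, a, num = (12, 26, 28)  # -> result = 12, a = 26, num = 28
result, a = (a, result)  # -> result = 26, a = 12
a, num = (num, a)  # -> a = 28, num = 12

Answer: 12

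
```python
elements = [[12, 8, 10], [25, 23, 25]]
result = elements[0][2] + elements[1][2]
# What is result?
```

Trace (tracking result):
elements = [[12, 8, 10], [25, 23, 25]]  # -> elements = [[12, 8, 10], [25, 23, 25]]
result = elements[0][2] + elements[1][2]  # -> result = 35

Answer: 35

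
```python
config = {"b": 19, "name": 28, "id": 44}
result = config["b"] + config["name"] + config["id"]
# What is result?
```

Trace (tracking result):
config = {'b': 19, 'name': 28, 'id': 44}  # -> config = {'b': 19, 'name': 28, 'id': 44}
result = config['b'] + config['name'] + config['id']  # -> result = 91

Answer: 91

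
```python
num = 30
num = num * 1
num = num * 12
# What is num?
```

Answer: 360

Derivation:
Trace (tracking num):
num = 30  # -> num = 30
num = num * 1  # -> num = 30
num = num * 12  # -> num = 360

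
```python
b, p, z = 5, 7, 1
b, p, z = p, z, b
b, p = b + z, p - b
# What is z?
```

Trace (tracking z):
b, p, z = (5, 7, 1)  # -> b = 5, p = 7, z = 1
b, p, z = (p, z, b)  # -> b = 7, p = 1, z = 5
b, p = (b + z, p - b)  # -> b = 12, p = -6

Answer: 5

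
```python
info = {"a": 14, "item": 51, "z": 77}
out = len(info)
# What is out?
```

Trace (tracking out):
info = {'a': 14, 'item': 51, 'z': 77}  # -> info = {'a': 14, 'item': 51, 'z': 77}
out = len(info)  # -> out = 3

Answer: 3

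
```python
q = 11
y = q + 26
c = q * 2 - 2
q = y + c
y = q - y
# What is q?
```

Trace (tracking q):
q = 11  # -> q = 11
y = q + 26  # -> y = 37
c = q * 2 - 2  # -> c = 20
q = y + c  # -> q = 57
y = q - y  # -> y = 20

Answer: 57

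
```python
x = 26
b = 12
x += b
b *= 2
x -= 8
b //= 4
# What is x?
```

Answer: 30

Derivation:
Trace (tracking x):
x = 26  # -> x = 26
b = 12  # -> b = 12
x += b  # -> x = 38
b *= 2  # -> b = 24
x -= 8  # -> x = 30
b //= 4  # -> b = 6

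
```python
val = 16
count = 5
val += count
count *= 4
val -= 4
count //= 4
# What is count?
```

Answer: 5

Derivation:
Trace (tracking count):
val = 16  # -> val = 16
count = 5  # -> count = 5
val += count  # -> val = 21
count *= 4  # -> count = 20
val -= 4  # -> val = 17
count //= 4  # -> count = 5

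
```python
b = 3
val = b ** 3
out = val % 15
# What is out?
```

Answer: 12

Derivation:
Trace (tracking out):
b = 3  # -> b = 3
val = b ** 3  # -> val = 27
out = val % 15  # -> out = 12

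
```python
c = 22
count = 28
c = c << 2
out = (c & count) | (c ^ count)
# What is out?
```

Answer: 92

Derivation:
Trace (tracking out):
c = 22  # -> c = 22
count = 28  # -> count = 28
c = c << 2  # -> c = 88
out = c & count | c ^ count  # -> out = 92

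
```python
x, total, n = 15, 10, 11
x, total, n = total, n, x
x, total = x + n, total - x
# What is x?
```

Answer: 25

Derivation:
Trace (tracking x):
x, total, n = (15, 10, 11)  # -> x = 15, total = 10, n = 11
x, total, n = (total, n, x)  # -> x = 10, total = 11, n = 15
x, total = (x + n, total - x)  # -> x = 25, total = 1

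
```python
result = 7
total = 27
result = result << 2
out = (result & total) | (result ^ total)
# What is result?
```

Trace (tracking result):
result = 7  # -> result = 7
total = 27  # -> total = 27
result = result << 2  # -> result = 28
out = result & total | result ^ total  # -> out = 31

Answer: 28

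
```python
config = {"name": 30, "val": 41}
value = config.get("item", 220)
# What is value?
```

Answer: 220

Derivation:
Trace (tracking value):
config = {'name': 30, 'val': 41}  # -> config = {'name': 30, 'val': 41}
value = config.get('item', 220)  # -> value = 220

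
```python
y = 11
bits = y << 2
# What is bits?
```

Trace (tracking bits):
y = 11  # -> y = 11
bits = y << 2  # -> bits = 44

Answer: 44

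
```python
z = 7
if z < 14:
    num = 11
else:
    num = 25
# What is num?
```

Trace (tracking num):
z = 7  # -> z = 7
if z < 14:  # condition is True
    num = 11  # -> num = 11

Answer: 11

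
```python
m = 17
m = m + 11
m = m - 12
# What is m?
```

Answer: 16

Derivation:
Trace (tracking m):
m = 17  # -> m = 17
m = m + 11  # -> m = 28
m = m - 12  # -> m = 16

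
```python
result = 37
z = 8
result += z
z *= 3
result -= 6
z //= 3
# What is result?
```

Answer: 39

Derivation:
Trace (tracking result):
result = 37  # -> result = 37
z = 8  # -> z = 8
result += z  # -> result = 45
z *= 3  # -> z = 24
result -= 6  # -> result = 39
z //= 3  # -> z = 8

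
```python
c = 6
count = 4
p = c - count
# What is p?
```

Answer: 2

Derivation:
Trace (tracking p):
c = 6  # -> c = 6
count = 4  # -> count = 4
p = c - count  # -> p = 2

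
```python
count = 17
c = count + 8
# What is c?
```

Trace (tracking c):
count = 17  # -> count = 17
c = count + 8  # -> c = 25

Answer: 25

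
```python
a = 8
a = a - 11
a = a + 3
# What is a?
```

Answer: 0

Derivation:
Trace (tracking a):
a = 8  # -> a = 8
a = a - 11  # -> a = -3
a = a + 3  # -> a = 0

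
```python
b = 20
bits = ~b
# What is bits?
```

Answer: -21

Derivation:
Trace (tracking bits):
b = 20  # -> b = 20
bits = ~b  # -> bits = -21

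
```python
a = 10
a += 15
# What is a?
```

Answer: 25

Derivation:
Trace (tracking a):
a = 10  # -> a = 10
a += 15  # -> a = 25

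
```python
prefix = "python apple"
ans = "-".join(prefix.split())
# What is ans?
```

Answer: 'python-apple'

Derivation:
Trace (tracking ans):
prefix = 'python apple'  # -> prefix = 'python apple'
ans = '-'.join(prefix.split())  # -> ans = 'python-apple'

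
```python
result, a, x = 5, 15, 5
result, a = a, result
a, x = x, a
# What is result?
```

Trace (tracking result):
result, a, x = (5, 15, 5)  # -> result = 5, a = 15, x = 5
result, a = (a, result)  # -> result = 15, a = 5
a, x = (x, a)  # -> a = 5, x = 5

Answer: 15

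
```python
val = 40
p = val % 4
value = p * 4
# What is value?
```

Trace (tracking value):
val = 40  # -> val = 40
p = val % 4  # -> p = 0
value = p * 4  # -> value = 0

Answer: 0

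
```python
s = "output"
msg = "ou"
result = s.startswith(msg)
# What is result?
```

Trace (tracking result):
s = 'output'  # -> s = 'output'
msg = 'ou'  # -> msg = 'ou'
result = s.startswith(msg)  # -> result = True

Answer: True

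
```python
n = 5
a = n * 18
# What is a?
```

Answer: 90

Derivation:
Trace (tracking a):
n = 5  # -> n = 5
a = n * 18  # -> a = 90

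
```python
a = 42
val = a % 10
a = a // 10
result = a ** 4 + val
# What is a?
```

Answer: 4

Derivation:
Trace (tracking a):
a = 42  # -> a = 42
val = a % 10  # -> val = 2
a = a // 10  # -> a = 4
result = a ** 4 + val  # -> result = 258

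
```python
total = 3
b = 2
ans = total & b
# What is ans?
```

Answer: 2

Derivation:
Trace (tracking ans):
total = 3  # -> total = 3
b = 2  # -> b = 2
ans = total & b  # -> ans = 2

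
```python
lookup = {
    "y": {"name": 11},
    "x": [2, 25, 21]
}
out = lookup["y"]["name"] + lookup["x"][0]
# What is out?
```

Trace (tracking out):
lookup = {'y': {'name': 11}, 'x': [2, 25, 21]}  # -> lookup = {'y': {'name': 11}, 'x': [2, 25, 21]}
out = lookup['y']['name'] + lookup['x'][0]  # -> out = 13

Answer: 13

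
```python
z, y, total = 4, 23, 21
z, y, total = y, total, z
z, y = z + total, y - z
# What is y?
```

Trace (tracking y):
z, y, total = (4, 23, 21)  # -> z = 4, y = 23, total = 21
z, y, total = (y, total, z)  # -> z = 23, y = 21, total = 4
z, y = (z + total, y - z)  # -> z = 27, y = -2

Answer: -2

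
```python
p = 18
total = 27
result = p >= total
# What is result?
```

Answer: False

Derivation:
Trace (tracking result):
p = 18  # -> p = 18
total = 27  # -> total = 27
result = p >= total  # -> result = False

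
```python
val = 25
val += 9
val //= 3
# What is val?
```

Trace (tracking val):
val = 25  # -> val = 25
val += 9  # -> val = 34
val //= 3  # -> val = 11

Answer: 11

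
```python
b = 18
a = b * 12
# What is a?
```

Answer: 216

Derivation:
Trace (tracking a):
b = 18  # -> b = 18
a = b * 12  # -> a = 216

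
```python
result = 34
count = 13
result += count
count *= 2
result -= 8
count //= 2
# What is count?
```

Answer: 13

Derivation:
Trace (tracking count):
result = 34  # -> result = 34
count = 13  # -> count = 13
result += count  # -> result = 47
count *= 2  # -> count = 26
result -= 8  # -> result = 39
count //= 2  # -> count = 13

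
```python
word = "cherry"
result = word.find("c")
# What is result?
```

Trace (tracking result):
word = 'cherry'  # -> word = 'cherry'
result = word.find('c')  # -> result = 0

Answer: 0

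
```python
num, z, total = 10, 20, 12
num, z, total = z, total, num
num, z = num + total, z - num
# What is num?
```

Answer: 30

Derivation:
Trace (tracking num):
num, z, total = (10, 20, 12)  # -> num = 10, z = 20, total = 12
num, z, total = (z, total, num)  # -> num = 20, z = 12, total = 10
num, z = (num + total, z - num)  # -> num = 30, z = -8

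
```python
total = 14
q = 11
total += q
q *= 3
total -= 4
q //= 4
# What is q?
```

Trace (tracking q):
total = 14  # -> total = 14
q = 11  # -> q = 11
total += q  # -> total = 25
q *= 3  # -> q = 33
total -= 4  # -> total = 21
q //= 4  # -> q = 8

Answer: 8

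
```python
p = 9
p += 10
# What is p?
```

Answer: 19

Derivation:
Trace (tracking p):
p = 9  # -> p = 9
p += 10  # -> p = 19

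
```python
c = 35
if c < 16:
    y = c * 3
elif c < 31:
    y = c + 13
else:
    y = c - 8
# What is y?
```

Answer: 27

Derivation:
Trace (tracking y):
c = 35  # -> c = 35
if c < 16:  # condition is False
elif c < 31:  # condition is False
else:
    y = c - 8  # -> y = 27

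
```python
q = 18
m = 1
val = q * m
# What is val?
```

Answer: 18

Derivation:
Trace (tracking val):
q = 18  # -> q = 18
m = 1  # -> m = 1
val = q * m  # -> val = 18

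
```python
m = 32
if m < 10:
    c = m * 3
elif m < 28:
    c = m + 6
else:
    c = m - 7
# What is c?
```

Answer: 25

Derivation:
Trace (tracking c):
m = 32  # -> m = 32
if m < 10:  # condition is False
elif m < 28:  # condition is False
else:
    c = m - 7  # -> c = 25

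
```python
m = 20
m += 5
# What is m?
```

Trace (tracking m):
m = 20  # -> m = 20
m += 5  # -> m = 25

Answer: 25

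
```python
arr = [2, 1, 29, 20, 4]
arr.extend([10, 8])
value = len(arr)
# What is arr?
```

Trace (tracking arr):
arr = [2, 1, 29, 20, 4]  # -> arr = [2, 1, 29, 20, 4]
arr.extend([10, 8])  # -> arr = [2, 1, 29, 20, 4, 10, 8]
value = len(arr)  # -> value = 7

Answer: [2, 1, 29, 20, 4, 10, 8]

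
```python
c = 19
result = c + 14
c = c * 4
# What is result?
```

Answer: 33

Derivation:
Trace (tracking result):
c = 19  # -> c = 19
result = c + 14  # -> result = 33
c = c * 4  # -> c = 76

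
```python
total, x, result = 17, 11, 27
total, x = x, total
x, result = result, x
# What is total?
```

Trace (tracking total):
total, x, result = (17, 11, 27)  # -> total = 17, x = 11, result = 27
total, x = (x, total)  # -> total = 11, x = 17
x, result = (result, x)  # -> x = 27, result = 17

Answer: 11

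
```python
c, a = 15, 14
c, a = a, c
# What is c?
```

Answer: 14

Derivation:
Trace (tracking c):
c, a = (15, 14)  # -> c = 15, a = 14
c, a = (a, c)  # -> c = 14, a = 15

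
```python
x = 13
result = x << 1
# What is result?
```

Answer: 26

Derivation:
Trace (tracking result):
x = 13  # -> x = 13
result = x << 1  # -> result = 26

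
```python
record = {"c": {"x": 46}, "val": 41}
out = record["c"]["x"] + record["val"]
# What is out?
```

Trace (tracking out):
record = {'c': {'x': 46}, 'val': 41}  # -> record = {'c': {'x': 46}, 'val': 41}
out = record['c']['x'] + record['val']  # -> out = 87

Answer: 87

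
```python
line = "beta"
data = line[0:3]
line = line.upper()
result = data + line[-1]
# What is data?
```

Trace (tracking data):
line = 'beta'  # -> line = 'beta'
data = line[0:3]  # -> data = 'bet'
line = line.upper()  # -> line = 'BETA'
result = data + line[-1]  # -> result = 'betA'

Answer: 'bet'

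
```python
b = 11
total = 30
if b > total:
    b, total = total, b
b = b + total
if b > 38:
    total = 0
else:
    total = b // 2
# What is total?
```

Answer: 0

Derivation:
Trace (tracking total):
b = 11  # -> b = 11
total = 30  # -> total = 30
if b > total:  # condition is False
b = b + total  # -> b = 41
if b > 38:  # condition is True
    total = 0  # -> total = 0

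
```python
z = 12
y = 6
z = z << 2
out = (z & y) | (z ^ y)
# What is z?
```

Trace (tracking z):
z = 12  # -> z = 12
y = 6  # -> y = 6
z = z << 2  # -> z = 48
out = z & y | z ^ y  # -> out = 54

Answer: 48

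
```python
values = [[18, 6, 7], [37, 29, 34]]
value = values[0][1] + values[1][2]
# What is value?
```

Answer: 40

Derivation:
Trace (tracking value):
values = [[18, 6, 7], [37, 29, 34]]  # -> values = [[18, 6, 7], [37, 29, 34]]
value = values[0][1] + values[1][2]  # -> value = 40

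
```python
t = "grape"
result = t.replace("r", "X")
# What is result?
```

Answer: 'gXape'

Derivation:
Trace (tracking result):
t = 'grape'  # -> t = 'grape'
result = t.replace('r', 'X')  # -> result = 'gXape'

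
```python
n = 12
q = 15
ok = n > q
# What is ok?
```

Trace (tracking ok):
n = 12  # -> n = 12
q = 15  # -> q = 15
ok = n > q  # -> ok = False

Answer: False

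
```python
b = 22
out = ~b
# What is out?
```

Answer: -23

Derivation:
Trace (tracking out):
b = 22  # -> b = 22
out = ~b  # -> out = -23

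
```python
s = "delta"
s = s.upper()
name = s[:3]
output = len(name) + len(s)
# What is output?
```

Answer: 8

Derivation:
Trace (tracking output):
s = 'delta'  # -> s = 'delta'
s = s.upper()  # -> s = 'DELTA'
name = s[:3]  # -> name = 'DEL'
output = len(name) + len(s)  # -> output = 8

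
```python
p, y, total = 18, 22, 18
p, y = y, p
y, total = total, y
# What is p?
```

Trace (tracking p):
p, y, total = (18, 22, 18)  # -> p = 18, y = 22, total = 18
p, y = (y, p)  # -> p = 22, y = 18
y, total = (total, y)  # -> y = 18, total = 18

Answer: 22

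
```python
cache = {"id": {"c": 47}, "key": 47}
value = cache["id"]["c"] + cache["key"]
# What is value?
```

Answer: 94

Derivation:
Trace (tracking value):
cache = {'id': {'c': 47}, 'key': 47}  # -> cache = {'id': {'c': 47}, 'key': 47}
value = cache['id']['c'] + cache['key']  # -> value = 94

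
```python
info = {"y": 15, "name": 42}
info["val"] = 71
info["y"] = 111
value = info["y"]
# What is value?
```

Trace (tracking value):
info = {'y': 15, 'name': 42}  # -> info = {'y': 15, 'name': 42}
info['val'] = 71  # -> info = {'y': 15, 'name': 42, 'val': 71}
info['y'] = 111  # -> info = {'y': 111, 'name': 42, 'val': 71}
value = info['y']  # -> value = 111

Answer: 111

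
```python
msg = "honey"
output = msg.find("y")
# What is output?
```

Answer: 4

Derivation:
Trace (tracking output):
msg = 'honey'  # -> msg = 'honey'
output = msg.find('y')  # -> output = 4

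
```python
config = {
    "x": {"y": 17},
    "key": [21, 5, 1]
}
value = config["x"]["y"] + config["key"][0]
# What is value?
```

Answer: 38

Derivation:
Trace (tracking value):
config = {'x': {'y': 17}, 'key': [21, 5, 1]}  # -> config = {'x': {'y': 17}, 'key': [21, 5, 1]}
value = config['x']['y'] + config['key'][0]  # -> value = 38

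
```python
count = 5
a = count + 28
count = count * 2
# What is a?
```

Trace (tracking a):
count = 5  # -> count = 5
a = count + 28  # -> a = 33
count = count * 2  # -> count = 10

Answer: 33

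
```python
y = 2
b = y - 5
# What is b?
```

Answer: -3

Derivation:
Trace (tracking b):
y = 2  # -> y = 2
b = y - 5  # -> b = -3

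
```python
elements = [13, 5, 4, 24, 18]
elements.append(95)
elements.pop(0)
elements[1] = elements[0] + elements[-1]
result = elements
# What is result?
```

Trace (tracking result):
elements = [13, 5, 4, 24, 18]  # -> elements = [13, 5, 4, 24, 18]
elements.append(95)  # -> elements = [13, 5, 4, 24, 18, 95]
elements.pop(0)  # -> elements = [5, 4, 24, 18, 95]
elements[1] = elements[0] + elements[-1]  # -> elements = [5, 100, 24, 18, 95]
result = elements  # -> result = [5, 100, 24, 18, 95]

Answer: [5, 100, 24, 18, 95]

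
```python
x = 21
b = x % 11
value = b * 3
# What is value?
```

Answer: 30

Derivation:
Trace (tracking value):
x = 21  # -> x = 21
b = x % 11  # -> b = 10
value = b * 3  # -> value = 30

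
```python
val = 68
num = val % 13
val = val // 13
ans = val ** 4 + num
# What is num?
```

Trace (tracking num):
val = 68  # -> val = 68
num = val % 13  # -> num = 3
val = val // 13  # -> val = 5
ans = val ** 4 + num  # -> ans = 628

Answer: 3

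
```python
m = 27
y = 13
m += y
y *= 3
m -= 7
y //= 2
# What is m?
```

Answer: 33

Derivation:
Trace (tracking m):
m = 27  # -> m = 27
y = 13  # -> y = 13
m += y  # -> m = 40
y *= 3  # -> y = 39
m -= 7  # -> m = 33
y //= 2  # -> y = 19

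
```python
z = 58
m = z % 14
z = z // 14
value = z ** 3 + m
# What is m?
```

Answer: 2

Derivation:
Trace (tracking m):
z = 58  # -> z = 58
m = z % 14  # -> m = 2
z = z // 14  # -> z = 4
value = z ** 3 + m  # -> value = 66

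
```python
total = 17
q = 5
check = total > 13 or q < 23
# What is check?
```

Answer: True

Derivation:
Trace (tracking check):
total = 17  # -> total = 17
q = 5  # -> q = 5
check = total > 13 or q < 23  # -> check = True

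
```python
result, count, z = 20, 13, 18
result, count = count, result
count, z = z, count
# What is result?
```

Answer: 13

Derivation:
Trace (tracking result):
result, count, z = (20, 13, 18)  # -> result = 20, count = 13, z = 18
result, count = (count, result)  # -> result = 13, count = 20
count, z = (z, count)  # -> count = 18, z = 20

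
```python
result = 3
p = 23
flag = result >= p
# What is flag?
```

Trace (tracking flag):
result = 3  # -> result = 3
p = 23  # -> p = 23
flag = result >= p  # -> flag = False

Answer: False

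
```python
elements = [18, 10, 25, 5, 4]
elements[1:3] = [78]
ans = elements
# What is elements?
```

Trace (tracking elements):
elements = [18, 10, 25, 5, 4]  # -> elements = [18, 10, 25, 5, 4]
elements[1:3] = [78]  # -> elements = [18, 78, 5, 4]
ans = elements  # -> ans = [18, 78, 5, 4]

Answer: [18, 78, 5, 4]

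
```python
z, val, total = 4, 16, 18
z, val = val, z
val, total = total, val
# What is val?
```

Trace (tracking val):
z, val, total = (4, 16, 18)  # -> z = 4, val = 16, total = 18
z, val = (val, z)  # -> z = 16, val = 4
val, total = (total, val)  # -> val = 18, total = 4

Answer: 18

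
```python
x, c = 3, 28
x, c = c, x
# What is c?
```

Answer: 3

Derivation:
Trace (tracking c):
x, c = (3, 28)  # -> x = 3, c = 28
x, c = (c, x)  # -> x = 28, c = 3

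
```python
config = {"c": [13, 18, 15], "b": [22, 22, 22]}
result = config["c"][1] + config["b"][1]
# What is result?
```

Trace (tracking result):
config = {'c': [13, 18, 15], 'b': [22, 22, 22]}  # -> config = {'c': [13, 18, 15], 'b': [22, 22, 22]}
result = config['c'][1] + config['b'][1]  # -> result = 40

Answer: 40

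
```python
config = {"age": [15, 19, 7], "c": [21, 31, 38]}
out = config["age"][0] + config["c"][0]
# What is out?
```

Answer: 36

Derivation:
Trace (tracking out):
config = {'age': [15, 19, 7], 'c': [21, 31, 38]}  # -> config = {'age': [15, 19, 7], 'c': [21, 31, 38]}
out = config['age'][0] + config['c'][0]  # -> out = 36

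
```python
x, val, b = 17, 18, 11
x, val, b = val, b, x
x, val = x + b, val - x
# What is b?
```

Answer: 17

Derivation:
Trace (tracking b):
x, val, b = (17, 18, 11)  # -> x = 17, val = 18, b = 11
x, val, b = (val, b, x)  # -> x = 18, val = 11, b = 17
x, val = (x + b, val - x)  # -> x = 35, val = -7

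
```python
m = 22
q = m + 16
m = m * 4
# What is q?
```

Answer: 38

Derivation:
Trace (tracking q):
m = 22  # -> m = 22
q = m + 16  # -> q = 38
m = m * 4  # -> m = 88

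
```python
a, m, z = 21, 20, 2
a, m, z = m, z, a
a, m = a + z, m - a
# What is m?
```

Answer: -18

Derivation:
Trace (tracking m):
a, m, z = (21, 20, 2)  # -> a = 21, m = 20, z = 2
a, m, z = (m, z, a)  # -> a = 20, m = 2, z = 21
a, m = (a + z, m - a)  # -> a = 41, m = -18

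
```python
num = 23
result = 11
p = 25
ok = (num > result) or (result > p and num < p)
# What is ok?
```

Trace (tracking ok):
num = 23  # -> num = 23
result = 11  # -> result = 11
p = 25  # -> p = 25
ok = num > result or (result > p and num < p)  # -> ok = True

Answer: True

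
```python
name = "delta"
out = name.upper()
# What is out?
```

Trace (tracking out):
name = 'delta'  # -> name = 'delta'
out = name.upper()  # -> out = 'DELTA'

Answer: 'DELTA'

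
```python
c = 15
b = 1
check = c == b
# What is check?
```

Answer: False

Derivation:
Trace (tracking check):
c = 15  # -> c = 15
b = 1  # -> b = 1
check = c == b  # -> check = False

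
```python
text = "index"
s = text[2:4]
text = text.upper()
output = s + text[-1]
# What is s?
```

Answer: 'de'

Derivation:
Trace (tracking s):
text = 'index'  # -> text = 'index'
s = text[2:4]  # -> s = 'de'
text = text.upper()  # -> text = 'INDEX'
output = s + text[-1]  # -> output = 'deX'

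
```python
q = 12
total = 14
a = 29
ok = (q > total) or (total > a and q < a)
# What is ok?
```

Answer: False

Derivation:
Trace (tracking ok):
q = 12  # -> q = 12
total = 14  # -> total = 14
a = 29  # -> a = 29
ok = q > total or (total > a and q < a)  # -> ok = False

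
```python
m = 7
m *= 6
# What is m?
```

Trace (tracking m):
m = 7  # -> m = 7
m *= 6  # -> m = 42

Answer: 42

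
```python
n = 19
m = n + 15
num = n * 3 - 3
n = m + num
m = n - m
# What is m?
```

Trace (tracking m):
n = 19  # -> n = 19
m = n + 15  # -> m = 34
num = n * 3 - 3  # -> num = 54
n = m + num  # -> n = 88
m = n - m  # -> m = 54

Answer: 54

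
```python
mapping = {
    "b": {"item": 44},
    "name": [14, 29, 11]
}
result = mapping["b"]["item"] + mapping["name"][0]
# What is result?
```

Trace (tracking result):
mapping = {'b': {'item': 44}, 'name': [14, 29, 11]}  # -> mapping = {'b': {'item': 44}, 'name': [14, 29, 11]}
result = mapping['b']['item'] + mapping['name'][0]  # -> result = 58

Answer: 58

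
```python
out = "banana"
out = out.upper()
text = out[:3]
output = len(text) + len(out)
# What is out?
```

Trace (tracking out):
out = 'banana'  # -> out = 'banana'
out = out.upper()  # -> out = 'BANANA'
text = out[:3]  # -> text = 'BAN'
output = len(text) + len(out)  # -> output = 9

Answer: 'BANANA'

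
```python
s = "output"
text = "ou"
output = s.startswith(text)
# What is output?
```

Answer: True

Derivation:
Trace (tracking output):
s = 'output'  # -> s = 'output'
text = 'ou'  # -> text = 'ou'
output = s.startswith(text)  # -> output = True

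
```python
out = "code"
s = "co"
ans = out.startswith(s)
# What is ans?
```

Answer: True

Derivation:
Trace (tracking ans):
out = 'code'  # -> out = 'code'
s = 'co'  # -> s = 'co'
ans = out.startswith(s)  # -> ans = True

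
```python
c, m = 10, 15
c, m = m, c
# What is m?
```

Answer: 10

Derivation:
Trace (tracking m):
c, m = (10, 15)  # -> c = 10, m = 15
c, m = (m, c)  # -> c = 15, m = 10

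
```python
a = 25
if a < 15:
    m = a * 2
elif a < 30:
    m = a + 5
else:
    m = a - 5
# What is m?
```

Answer: 30

Derivation:
Trace (tracking m):
a = 25  # -> a = 25
if a < 15:  # condition is False
elif a < 30:  # condition is True
    m = a + 5  # -> m = 30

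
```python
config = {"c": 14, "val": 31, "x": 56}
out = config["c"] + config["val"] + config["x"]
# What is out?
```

Answer: 101

Derivation:
Trace (tracking out):
config = {'c': 14, 'val': 31, 'x': 56}  # -> config = {'c': 14, 'val': 31, 'x': 56}
out = config['c'] + config['val'] + config['x']  # -> out = 101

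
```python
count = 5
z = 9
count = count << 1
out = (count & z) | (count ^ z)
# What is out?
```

Trace (tracking out):
count = 5  # -> count = 5
z = 9  # -> z = 9
count = count << 1  # -> count = 10
out = count & z | count ^ z  # -> out = 11

Answer: 11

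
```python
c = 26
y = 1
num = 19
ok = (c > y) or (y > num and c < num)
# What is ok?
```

Trace (tracking ok):
c = 26  # -> c = 26
y = 1  # -> y = 1
num = 19  # -> num = 19
ok = c > y or (y > num and c < num)  # -> ok = True

Answer: True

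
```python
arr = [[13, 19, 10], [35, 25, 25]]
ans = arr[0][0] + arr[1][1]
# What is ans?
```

Answer: 38

Derivation:
Trace (tracking ans):
arr = [[13, 19, 10], [35, 25, 25]]  # -> arr = [[13, 19, 10], [35, 25, 25]]
ans = arr[0][0] + arr[1][1]  # -> ans = 38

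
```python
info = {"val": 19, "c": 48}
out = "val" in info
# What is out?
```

Answer: True

Derivation:
Trace (tracking out):
info = {'val': 19, 'c': 48}  # -> info = {'val': 19, 'c': 48}
out = 'val' in info  # -> out = True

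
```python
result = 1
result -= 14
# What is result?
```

Answer: -13

Derivation:
Trace (tracking result):
result = 1  # -> result = 1
result -= 14  # -> result = -13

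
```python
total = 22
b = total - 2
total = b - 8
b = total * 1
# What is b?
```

Trace (tracking b):
total = 22  # -> total = 22
b = total - 2  # -> b = 20
total = b - 8  # -> total = 12
b = total * 1  # -> b = 12

Answer: 12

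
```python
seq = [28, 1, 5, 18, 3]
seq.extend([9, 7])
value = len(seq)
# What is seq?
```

Answer: [28, 1, 5, 18, 3, 9, 7]

Derivation:
Trace (tracking seq):
seq = [28, 1, 5, 18, 3]  # -> seq = [28, 1, 5, 18, 3]
seq.extend([9, 7])  # -> seq = [28, 1, 5, 18, 3, 9, 7]
value = len(seq)  # -> value = 7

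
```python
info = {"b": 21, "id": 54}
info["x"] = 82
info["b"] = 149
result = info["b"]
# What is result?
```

Answer: 149

Derivation:
Trace (tracking result):
info = {'b': 21, 'id': 54}  # -> info = {'b': 21, 'id': 54}
info['x'] = 82  # -> info = {'b': 21, 'id': 54, 'x': 82}
info['b'] = 149  # -> info = {'b': 149, 'id': 54, 'x': 82}
result = info['b']  # -> result = 149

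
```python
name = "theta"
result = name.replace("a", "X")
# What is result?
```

Trace (tracking result):
name = 'theta'  # -> name = 'theta'
result = name.replace('a', 'X')  # -> result = 'thetX'

Answer: 'thetX'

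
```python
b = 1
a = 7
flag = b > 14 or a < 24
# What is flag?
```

Trace (tracking flag):
b = 1  # -> b = 1
a = 7  # -> a = 7
flag = b > 14 or a < 24  # -> flag = True

Answer: True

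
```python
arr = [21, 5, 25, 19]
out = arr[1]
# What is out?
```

Trace (tracking out):
arr = [21, 5, 25, 19]  # -> arr = [21, 5, 25, 19]
out = arr[1]  # -> out = 5

Answer: 5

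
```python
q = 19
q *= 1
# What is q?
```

Answer: 19

Derivation:
Trace (tracking q):
q = 19  # -> q = 19
q *= 1  # -> q = 19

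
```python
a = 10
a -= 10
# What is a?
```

Trace (tracking a):
a = 10  # -> a = 10
a -= 10  # -> a = 0

Answer: 0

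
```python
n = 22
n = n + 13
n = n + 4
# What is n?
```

Answer: 39

Derivation:
Trace (tracking n):
n = 22  # -> n = 22
n = n + 13  # -> n = 35
n = n + 4  # -> n = 39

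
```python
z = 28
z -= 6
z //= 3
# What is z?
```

Trace (tracking z):
z = 28  # -> z = 28
z -= 6  # -> z = 22
z //= 3  # -> z = 7

Answer: 7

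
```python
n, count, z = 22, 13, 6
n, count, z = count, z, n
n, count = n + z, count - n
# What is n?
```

Answer: 35

Derivation:
Trace (tracking n):
n, count, z = (22, 13, 6)  # -> n = 22, count = 13, z = 6
n, count, z = (count, z, n)  # -> n = 13, count = 6, z = 22
n, count = (n + z, count - n)  # -> n = 35, count = -7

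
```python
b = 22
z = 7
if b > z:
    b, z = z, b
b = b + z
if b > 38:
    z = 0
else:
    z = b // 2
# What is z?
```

Answer: 14

Derivation:
Trace (tracking z):
b = 22  # -> b = 22
z = 7  # -> z = 7
if b > z:  # condition is True
    b, z = (z, b)  # -> b = 7, z = 22
b = b + z  # -> b = 29
if b > 38:  # condition is False
else:
    z = b // 2  # -> z = 14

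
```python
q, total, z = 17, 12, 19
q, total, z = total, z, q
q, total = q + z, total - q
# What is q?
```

Trace (tracking q):
q, total, z = (17, 12, 19)  # -> q = 17, total = 12, z = 19
q, total, z = (total, z, q)  # -> q = 12, total = 19, z = 17
q, total = (q + z, total - q)  # -> q = 29, total = 7

Answer: 29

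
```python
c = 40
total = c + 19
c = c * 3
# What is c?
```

Answer: 120

Derivation:
Trace (tracking c):
c = 40  # -> c = 40
total = c + 19  # -> total = 59
c = c * 3  # -> c = 120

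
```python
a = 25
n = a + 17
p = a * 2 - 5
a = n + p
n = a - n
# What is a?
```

Answer: 87

Derivation:
Trace (tracking a):
a = 25  # -> a = 25
n = a + 17  # -> n = 42
p = a * 2 - 5  # -> p = 45
a = n + p  # -> a = 87
n = a - n  # -> n = 45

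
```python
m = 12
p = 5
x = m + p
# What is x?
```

Answer: 17

Derivation:
Trace (tracking x):
m = 12  # -> m = 12
p = 5  # -> p = 5
x = m + p  # -> x = 17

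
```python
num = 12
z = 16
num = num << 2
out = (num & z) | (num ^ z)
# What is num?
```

Answer: 48

Derivation:
Trace (tracking num):
num = 12  # -> num = 12
z = 16  # -> z = 16
num = num << 2  # -> num = 48
out = num & z | num ^ z  # -> out = 48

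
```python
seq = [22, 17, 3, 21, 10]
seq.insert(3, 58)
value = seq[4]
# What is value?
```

Answer: 21

Derivation:
Trace (tracking value):
seq = [22, 17, 3, 21, 10]  # -> seq = [22, 17, 3, 21, 10]
seq.insert(3, 58)  # -> seq = [22, 17, 3, 58, 21, 10]
value = seq[4]  # -> value = 21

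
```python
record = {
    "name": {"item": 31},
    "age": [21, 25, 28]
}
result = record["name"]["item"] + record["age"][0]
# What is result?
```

Answer: 52

Derivation:
Trace (tracking result):
record = {'name': {'item': 31}, 'age': [21, 25, 28]}  # -> record = {'name': {'item': 31}, 'age': [21, 25, 28]}
result = record['name']['item'] + record['age'][0]  # -> result = 52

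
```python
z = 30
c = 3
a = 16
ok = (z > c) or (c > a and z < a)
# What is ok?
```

Trace (tracking ok):
z = 30  # -> z = 30
c = 3  # -> c = 3
a = 16  # -> a = 16
ok = z > c or (c > a and z < a)  # -> ok = True

Answer: True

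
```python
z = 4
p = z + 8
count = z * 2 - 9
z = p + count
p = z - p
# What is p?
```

Trace (tracking p):
z = 4  # -> z = 4
p = z + 8  # -> p = 12
count = z * 2 - 9  # -> count = -1
z = p + count  # -> z = 11
p = z - p  # -> p = -1

Answer: -1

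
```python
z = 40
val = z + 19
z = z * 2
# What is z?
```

Answer: 80

Derivation:
Trace (tracking z):
z = 40  # -> z = 40
val = z + 19  # -> val = 59
z = z * 2  # -> z = 80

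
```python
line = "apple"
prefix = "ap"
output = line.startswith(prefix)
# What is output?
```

Trace (tracking output):
line = 'apple'  # -> line = 'apple'
prefix = 'ap'  # -> prefix = 'ap'
output = line.startswith(prefix)  # -> output = True

Answer: True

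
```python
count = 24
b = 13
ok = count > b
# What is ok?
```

Trace (tracking ok):
count = 24  # -> count = 24
b = 13  # -> b = 13
ok = count > b  # -> ok = True

Answer: True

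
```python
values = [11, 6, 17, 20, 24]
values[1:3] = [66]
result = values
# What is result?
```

Trace (tracking result):
values = [11, 6, 17, 20, 24]  # -> values = [11, 6, 17, 20, 24]
values[1:3] = [66]  # -> values = [11, 66, 20, 24]
result = values  # -> result = [11, 66, 20, 24]

Answer: [11, 66, 20, 24]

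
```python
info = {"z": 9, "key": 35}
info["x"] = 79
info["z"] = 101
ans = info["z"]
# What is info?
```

Answer: {'z': 101, 'key': 35, 'x': 79}

Derivation:
Trace (tracking info):
info = {'z': 9, 'key': 35}  # -> info = {'z': 9, 'key': 35}
info['x'] = 79  # -> info = {'z': 9, 'key': 35, 'x': 79}
info['z'] = 101  # -> info = {'z': 101, 'key': 35, 'x': 79}
ans = info['z']  # -> ans = 101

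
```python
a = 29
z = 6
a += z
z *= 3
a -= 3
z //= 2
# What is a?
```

Trace (tracking a):
a = 29  # -> a = 29
z = 6  # -> z = 6
a += z  # -> a = 35
z *= 3  # -> z = 18
a -= 3  # -> a = 32
z //= 2  # -> z = 9

Answer: 32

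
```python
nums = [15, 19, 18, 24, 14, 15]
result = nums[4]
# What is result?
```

Trace (tracking result):
nums = [15, 19, 18, 24, 14, 15]  # -> nums = [15, 19, 18, 24, 14, 15]
result = nums[4]  # -> result = 14

Answer: 14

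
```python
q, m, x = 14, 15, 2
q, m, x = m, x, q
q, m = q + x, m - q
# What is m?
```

Answer: -13

Derivation:
Trace (tracking m):
q, m, x = (14, 15, 2)  # -> q = 14, m = 15, x = 2
q, m, x = (m, x, q)  # -> q = 15, m = 2, x = 14
q, m = (q + x, m - q)  # -> q = 29, m = -13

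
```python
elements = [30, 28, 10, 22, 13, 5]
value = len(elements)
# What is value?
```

Trace (tracking value):
elements = [30, 28, 10, 22, 13, 5]  # -> elements = [30, 28, 10, 22, 13, 5]
value = len(elements)  # -> value = 6

Answer: 6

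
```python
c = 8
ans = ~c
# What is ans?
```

Trace (tracking ans):
c = 8  # -> c = 8
ans = ~c  # -> ans = -9

Answer: -9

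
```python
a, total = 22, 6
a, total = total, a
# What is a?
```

Trace (tracking a):
a, total = (22, 6)  # -> a = 22, total = 6
a, total = (total, a)  # -> a = 6, total = 22

Answer: 6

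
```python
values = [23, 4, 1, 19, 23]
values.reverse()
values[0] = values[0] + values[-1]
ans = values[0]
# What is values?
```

Trace (tracking values):
values = [23, 4, 1, 19, 23]  # -> values = [23, 4, 1, 19, 23]
values.reverse()  # -> values = [23, 19, 1, 4, 23]
values[0] = values[0] + values[-1]  # -> values = [46, 19, 1, 4, 23]
ans = values[0]  # -> ans = 46

Answer: [46, 19, 1, 4, 23]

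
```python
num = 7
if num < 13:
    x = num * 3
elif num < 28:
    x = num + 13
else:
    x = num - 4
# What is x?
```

Answer: 21

Derivation:
Trace (tracking x):
num = 7  # -> num = 7
if num < 13:  # condition is True
    x = num * 3  # -> x = 21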